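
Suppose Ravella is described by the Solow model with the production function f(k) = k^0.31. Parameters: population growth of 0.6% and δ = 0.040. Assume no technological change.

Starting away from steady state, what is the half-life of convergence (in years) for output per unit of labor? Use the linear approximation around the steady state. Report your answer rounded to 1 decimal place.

Near the steady state the convergence rate is λ = (1 − α)(n + δ).
λ = (1 − 0.31) × 0.046 = 0.69 × 0.046 = 0.03174
Half-life = ln 2 / λ = 0.6931 / 0.03174 ≈ 21.84 years

t_½ ≈ 21.8 years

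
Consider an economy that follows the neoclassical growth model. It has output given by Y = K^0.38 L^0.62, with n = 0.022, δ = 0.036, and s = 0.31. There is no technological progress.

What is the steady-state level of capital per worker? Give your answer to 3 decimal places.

In steady state, investment equals break-even investment: s·k^α = (n + δ)·k.
Dividing both sides by k: k^(1−α) = s / (n + δ).
k^0.62 = 0.31 / (0.022 + 0.036) = 0.31 / 0.058 = 5.3448
k* = 5.3448^(1/0.62) ≈ 14.9308

k* ≈ 14.931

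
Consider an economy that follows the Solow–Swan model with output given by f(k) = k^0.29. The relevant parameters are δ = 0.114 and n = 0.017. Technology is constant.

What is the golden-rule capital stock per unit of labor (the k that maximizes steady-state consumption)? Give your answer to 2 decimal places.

k_gold ≈ 3.06

The golden rule sets f'(k) = n + δ, i.e. α·k^(α−1) = n + δ.
So k^(1−α) = α / (n + δ) = 0.29 / 0.131 = 2.2137.
k_gold = 2.2137^(1/0.71) ≈ 3.0625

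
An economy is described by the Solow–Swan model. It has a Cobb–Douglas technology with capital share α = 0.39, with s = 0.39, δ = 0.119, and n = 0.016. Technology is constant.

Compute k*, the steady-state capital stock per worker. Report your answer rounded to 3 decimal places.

k* ≈ 5.692

In steady state, investment equals break-even investment: s·k^α = (n + δ)·k.
Dividing both sides by k: k^(1−α) = s / (n + δ).
k^0.61 = 0.39 / (0.016 + 0.119) = 0.39 / 0.135 = 2.8889
k* = 2.8889^(1/0.61) ≈ 5.6924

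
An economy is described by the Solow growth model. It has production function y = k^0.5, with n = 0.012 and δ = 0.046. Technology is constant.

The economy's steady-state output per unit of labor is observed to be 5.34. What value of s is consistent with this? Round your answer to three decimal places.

s ≈ 0.310

In steady state, investment equals break-even investment: s·k^α = (n + δ)·k.
Since y* = [s/(n + δ)]^(α/(1−α)), we have s/(n + δ) = (y*)^((1−α)/α) = 5.34^1 = 5.3400.
Therefore s = 5.3400 × (n + δ) = 5.3400 × 0.058 = 0.3097.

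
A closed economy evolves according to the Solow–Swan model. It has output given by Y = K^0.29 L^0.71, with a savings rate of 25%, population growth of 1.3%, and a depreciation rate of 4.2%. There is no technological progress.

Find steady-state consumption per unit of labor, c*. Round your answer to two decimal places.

c* ≈ 1.39

Steady state requires s·f(k) = (n + δ)·k, i.e. s·k^α = (n + δ)·k.
Dividing both sides by k: k^(1−α) = s / (n + δ).
k^0.71 = 0.25 / (0.013 + 0.042) = 0.25 / 0.055 = 4.5455
k* = 4.5455^(1/0.71) ≈ 8.4367
y* = (k*)^α = 8.4367^0.29 ≈ 1.8561
c* = (1 − s)·y* = (1 − 0.25) × 1.8561 ≈ 1.3921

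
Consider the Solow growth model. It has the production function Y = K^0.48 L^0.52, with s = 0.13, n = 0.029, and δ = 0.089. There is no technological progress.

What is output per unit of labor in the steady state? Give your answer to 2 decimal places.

In steady state, investment equals break-even investment: s·k^α = (n + δ)·k.
Rearranging, k^(1−α) = s / (n + δ).
k^0.52 = 0.13 / (0.029 + 0.089) = 0.13 / 0.118 = 1.1017
k* = 1.1017^(1/0.52) ≈ 1.2047
y* = (k*)^α = 1.2047^0.48 ≈ 1.0935

y* = 1.09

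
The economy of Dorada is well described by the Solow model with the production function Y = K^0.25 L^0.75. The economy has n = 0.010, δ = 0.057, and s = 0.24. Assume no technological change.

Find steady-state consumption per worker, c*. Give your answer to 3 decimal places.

c* = 1.163

Steady state requires s·f(k) = (n + δ)·k, i.e. s·k^α = (n + δ)·k.
Dividing both sides by k: k^(1−α) = s / (n + δ).
k^0.75 = 0.24 / (0.010 + 0.057) = 0.24 / 0.067 = 3.5821
k* = 3.5821^(1/0.75) ≈ 5.4809
y* = (k*)^α = 5.4809^0.25 ≈ 1.5301
c* = (1 − s)·y* = (1 − 0.24) × 1.5301 ≈ 1.1629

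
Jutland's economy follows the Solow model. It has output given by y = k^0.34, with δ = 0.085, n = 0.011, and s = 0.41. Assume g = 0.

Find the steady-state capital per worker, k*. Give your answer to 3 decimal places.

At the steady state, Δk = 0, so s·k^α = (n + δ)·k.
Rearranging, k^(1−α) = s / (n + δ).
k^0.66 = 0.41 / (0.011 + 0.085) = 0.41 / 0.096 = 4.2708
k* = 4.2708^(1/0.66) ≈ 9.0223

k* ≈ 9.022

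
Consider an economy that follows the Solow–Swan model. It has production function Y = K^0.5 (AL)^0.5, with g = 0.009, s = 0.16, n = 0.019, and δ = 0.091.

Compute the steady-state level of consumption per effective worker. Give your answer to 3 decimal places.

c* = 1.129

In steady state, investment equals break-even investment: s·k^α = (n + g + δ)·k.
Rearranging, k^(1−α) = s / (n + g + δ).
k^0.5 = 0.16 / (0.019 + 0.009 + 0.091) = 0.16 / 0.119 = 1.3445
k* = 1.3445^(1/0.5) ≈ 1.8077
y* = (k*)^α = 1.8077^0.5 ≈ 1.3445
c* = (1 − s)·y* = (1 − 0.16) × 1.3445 ≈ 1.1294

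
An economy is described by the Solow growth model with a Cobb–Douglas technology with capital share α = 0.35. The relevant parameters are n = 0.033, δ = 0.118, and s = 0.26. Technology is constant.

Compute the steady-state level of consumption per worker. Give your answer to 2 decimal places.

c* ≈ 0.99

At the steady state, Δk = 0, so s·k^α = (n + δ)·k.
Rearranging, k^(1−α) = s / (n + δ).
k^0.65 = 0.26 / (0.033 + 0.118) = 0.26 / 0.151 = 1.7219
k* = 1.7219^(1/0.65) ≈ 2.3072
y* = (k*)^α = 2.3072^0.35 ≈ 1.3399
c* = (1 − s)·y* = (1 − 0.26) × 1.3399 ≈ 0.9915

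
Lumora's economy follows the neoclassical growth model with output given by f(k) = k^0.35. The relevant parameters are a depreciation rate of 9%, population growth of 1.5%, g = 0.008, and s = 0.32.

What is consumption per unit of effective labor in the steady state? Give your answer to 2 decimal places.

c* = 1.19

In steady state, investment equals break-even investment: s·k^α = (n + g + δ)·k.
Dividing both sides by k: k^(1−α) = s / (n + g + δ).
k^0.65 = 0.32 / (0.015 + 0.008 + 0.090) = 0.32 / 0.113 = 2.8319
k* = 2.8319^(1/0.65) ≈ 4.9603
y* = (k*)^α = 4.9603^0.35 ≈ 1.7516
c* = (1 − s)·y* = (1 − 0.32) × 1.7516 ≈ 1.1911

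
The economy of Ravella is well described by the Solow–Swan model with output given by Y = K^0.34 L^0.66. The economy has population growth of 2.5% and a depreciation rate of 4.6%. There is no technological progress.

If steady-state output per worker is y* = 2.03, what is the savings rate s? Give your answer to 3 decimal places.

s ≈ 0.281

At the steady state, Δk = 0, so s·k^α = (n + δ)·k.
Since y* = [s/(n + δ)]^(α/(1−α)), we have s/(n + δ) = (y*)^((1−α)/α) = 2.03^1.9412 = 3.9529.
Therefore s = 3.9529 × (n + δ) = 3.9529 × 0.071 = 0.2807.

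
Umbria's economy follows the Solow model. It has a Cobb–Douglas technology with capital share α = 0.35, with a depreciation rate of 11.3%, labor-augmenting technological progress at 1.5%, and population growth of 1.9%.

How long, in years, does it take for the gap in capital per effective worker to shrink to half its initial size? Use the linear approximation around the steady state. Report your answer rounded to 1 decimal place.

about 7.3 years

Near the steady state the convergence rate is λ = (1 − α)(n + g + δ).
λ = (1 − 0.35) × 0.147 = 0.65 × 0.147 = 0.09555
Half-life = ln 2 / λ = 0.6931 / 0.09555 ≈ 7.25 years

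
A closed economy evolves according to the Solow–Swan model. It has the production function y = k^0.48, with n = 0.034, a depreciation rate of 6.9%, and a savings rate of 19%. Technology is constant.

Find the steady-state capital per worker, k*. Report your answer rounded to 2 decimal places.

k* = 3.25

Steady state requires s·f(k) = (n + δ)·k, i.e. s·k^α = (n + δ)·k.
Dividing both sides by k: k^(1−α) = s / (n + δ).
k^0.52 = 0.19 / (0.034 + 0.069) = 0.19 / 0.103 = 1.8447
k* = 1.8447^(1/0.52) ≈ 3.2464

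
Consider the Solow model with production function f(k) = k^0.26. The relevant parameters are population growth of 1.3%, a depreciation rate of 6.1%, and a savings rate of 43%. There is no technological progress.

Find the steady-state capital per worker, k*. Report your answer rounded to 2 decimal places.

At the steady state, Δk = 0, so s·k^α = (n + δ)·k.
Dividing both sides by k: k^(1−α) = s / (n + δ).
k^0.74 = 0.43 / (0.013 + 0.061) = 0.43 / 0.074 = 5.8108
k* = 5.8108^(1/0.74) ≈ 10.7833

k* ≈ 10.78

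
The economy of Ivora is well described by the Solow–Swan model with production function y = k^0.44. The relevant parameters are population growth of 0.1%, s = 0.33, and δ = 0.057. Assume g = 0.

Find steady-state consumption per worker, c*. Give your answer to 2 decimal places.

c* ≈ 2.63

In steady state, investment equals break-even investment: s·k^α = (n + δ)·k.
Rearranging, k^(1−α) = s / (n + δ).
k^0.56 = 0.33 / (0.001 + 0.057) = 0.33 / 0.058 = 5.6897
k* = 5.6897^(1/0.56) ≈ 22.3035
y* = (k*)^α = 22.3035^0.44 ≈ 3.9200
c* = (1 − s)·y* = (1 − 0.33) × 3.9200 ≈ 2.6264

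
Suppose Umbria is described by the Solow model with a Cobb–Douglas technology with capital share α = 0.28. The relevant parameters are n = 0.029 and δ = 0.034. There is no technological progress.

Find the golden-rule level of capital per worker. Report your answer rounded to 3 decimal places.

k_gold ≈ 7.939

The golden rule sets f'(k) = n + δ, i.e. α·k^(α−1) = n + δ.
So k^(1−α) = α / (n + δ) = 0.28 / 0.063 = 4.4444.
k_gold = 4.4444^(1/0.72) ≈ 7.9385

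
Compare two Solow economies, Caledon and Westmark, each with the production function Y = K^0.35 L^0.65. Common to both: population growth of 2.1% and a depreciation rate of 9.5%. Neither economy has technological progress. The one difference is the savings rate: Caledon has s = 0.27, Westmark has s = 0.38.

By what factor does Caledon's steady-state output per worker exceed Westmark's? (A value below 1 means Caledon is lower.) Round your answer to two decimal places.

y*_C / y*_W ≈ 0.83

Steady-state y* = [s/(n + δ)]^(α/(1−α)), so the ratio is [ (s_C/(n + δ)_C) / (s_W/(n + δ)_W) ]^0.5385.
s_C/(n + δ)_C = 0.27/0.116 = 2.3276; s_W/(n + δ)_W = 0.38/0.116 = 3.2759.
Ratio = (2.3276/3.2759)^0.5385 = 0.7105^0.5385 ≈ 0.8319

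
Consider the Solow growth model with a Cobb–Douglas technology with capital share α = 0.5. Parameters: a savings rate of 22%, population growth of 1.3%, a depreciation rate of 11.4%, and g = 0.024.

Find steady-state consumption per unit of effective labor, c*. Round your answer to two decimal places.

c* = 1.14

At the steady state, Δk = 0, so s·k^α = (n + g + δ)·k.
Dividing both sides by k: k^(1−α) = s / (n + g + δ).
k^0.5 = 0.22 / (0.013 + 0.024 + 0.114) = 0.22 / 0.151 = 1.4570
k* = 1.4570^(1/0.5) ≈ 2.1228
y* = (k*)^α = 2.1228^0.5 ≈ 1.4570
c* = (1 − s)·y* = (1 − 0.22) × 1.4570 ≈ 1.1365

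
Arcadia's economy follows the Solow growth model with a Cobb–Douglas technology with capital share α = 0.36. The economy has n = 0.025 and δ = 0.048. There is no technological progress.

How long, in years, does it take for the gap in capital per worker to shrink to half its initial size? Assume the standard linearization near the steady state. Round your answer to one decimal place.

half-life ≈ 14.8 years

Near the steady state the convergence rate is λ = (1 − α)(n + δ).
λ = (1 − 0.36) × 0.073 = 0.64 × 0.073 = 0.04672
Half-life = ln 2 / λ = 0.6931 / 0.04672 ≈ 14.84 years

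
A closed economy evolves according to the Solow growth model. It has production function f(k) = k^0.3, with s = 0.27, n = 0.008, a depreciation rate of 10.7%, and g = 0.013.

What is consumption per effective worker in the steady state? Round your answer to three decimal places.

c* ≈ 1.005

Steady state requires s·f(k) = (n + g + δ)·k, i.e. s·k^α = (n + g + δ)·k.
Dividing both sides by k: k^(1−α) = s / (n + g + δ).
k^0.7 = 0.27 / (0.008 + 0.013 + 0.107) = 0.27 / 0.128 = 2.1094
k* = 2.1094^(1/0.7) ≈ 2.9046
y* = (k*)^α = 2.9046^0.3 ≈ 1.3770
c* = (1 − s)·y* = (1 − 0.27) × 1.3770 ≈ 1.0052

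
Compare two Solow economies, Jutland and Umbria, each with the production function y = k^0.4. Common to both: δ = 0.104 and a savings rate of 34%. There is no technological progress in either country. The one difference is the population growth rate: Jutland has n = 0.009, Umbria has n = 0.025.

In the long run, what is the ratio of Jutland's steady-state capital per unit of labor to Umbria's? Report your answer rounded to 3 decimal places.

ratio ≈ 1.247

Steady-state k* = [s/(n + δ)]^(1/(1−α)), so the ratio is [ (s_J/(n + δ)_J) / (s_U/(n + δ)_U) ]^1.6667.
s_J/(n + δ)_J = 0.34/0.113 = 3.0088; s_U/(n + δ)_U = 0.34/0.129 = 2.6357.
Ratio = (3.0088/2.6357)^1.6667 = 1.1416^1.6667 ≈ 1.2470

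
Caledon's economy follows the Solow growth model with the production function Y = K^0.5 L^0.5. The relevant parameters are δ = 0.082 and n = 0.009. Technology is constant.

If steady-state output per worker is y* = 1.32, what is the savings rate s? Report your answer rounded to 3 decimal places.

s ≈ 0.120

In steady state, investment equals break-even investment: s·k^α = (n + δ)·k.
Since y* = [s/(n + δ)]^(α/(1−α)), we have s/(n + δ) = (y*)^((1−α)/α) = 1.32^1 = 1.3200.
Therefore s = 1.3200 × (n + δ) = 1.3200 × 0.091 = 0.1201.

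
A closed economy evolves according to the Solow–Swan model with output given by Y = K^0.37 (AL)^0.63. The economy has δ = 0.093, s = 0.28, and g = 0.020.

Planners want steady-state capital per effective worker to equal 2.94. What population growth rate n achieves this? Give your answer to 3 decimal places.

In steady state, investment equals break-even investment: s·k^α = (n + g + δ)·k.
So s / (n + g + δ) = (k*)^(1−α) = 2.94^0.63 = 1.9727.
Therefore n + g + δ = s / 1.9727 = 0.28 / 1.9727 = 0.1419, so n = 0.1419 − 0.113 = 0.0289.

n ≈ 0.029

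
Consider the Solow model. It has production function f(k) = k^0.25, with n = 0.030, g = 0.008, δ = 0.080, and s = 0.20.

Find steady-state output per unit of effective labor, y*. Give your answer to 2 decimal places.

At the steady state, Δk = 0, so s·k^α = (n + g + δ)·k.
Rearranging, k^(1−α) = s / (n + g + δ).
k^0.75 = 0.20 / (0.030 + 0.008 + 0.080) = 0.20 / 0.118 = 1.6949
k* = 1.6949^(1/0.75) ≈ 2.0208
y* = (k*)^α = 2.0208^0.25 ≈ 1.1923

y* ≈ 1.19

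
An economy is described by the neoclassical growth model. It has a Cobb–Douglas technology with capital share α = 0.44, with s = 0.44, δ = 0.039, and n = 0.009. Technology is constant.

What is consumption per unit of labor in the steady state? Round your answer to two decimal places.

At the steady state, Δk = 0, so s·k^α = (n + δ)·k.
Dividing both sides by k: k^(1−α) = s / (n + δ).
k^0.56 = 0.44 / (0.009 + 0.039) = 0.44 / 0.048 = 9.1667
k* = 9.1667^(1/0.56) ≈ 52.2682
y* = (k*)^α = 52.2682^0.44 ≈ 5.7020
c* = (1 − s)·y* = (1 − 0.44) × 5.7020 ≈ 3.1931

c* = 3.19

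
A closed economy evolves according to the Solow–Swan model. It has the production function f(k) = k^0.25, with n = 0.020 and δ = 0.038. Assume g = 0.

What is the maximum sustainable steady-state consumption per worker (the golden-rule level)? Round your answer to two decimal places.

c_gold ≈ 1.22

At the golden rule, f'(k) = n + δ, so α·k^(α−1) = n + δ and k_gold = (α/(n + δ))^(1/(1−α)).
k_gold = (0.25/0.058)^(1/0.75) = 4.3103^1.3333 ≈ 7.0144
c_gold = f(k_gold) − (n + δ)·k_gold = 1.6274 − 0.058×7.0144 ≈ 1.2206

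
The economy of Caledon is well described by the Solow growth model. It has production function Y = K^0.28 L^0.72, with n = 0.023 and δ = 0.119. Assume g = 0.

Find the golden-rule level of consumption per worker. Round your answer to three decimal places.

At the golden rule, f'(k) = n + δ, so α·k^(α−1) = n + δ and k_gold = (α/(n + δ))^(1/(1−α)).
k_gold = (0.28/0.142)^(1/0.72) = 1.9718^1.3889 ≈ 2.5676
c_gold = f(k_gold) − (n + δ)·k_gold = 1.3022 − 0.142×2.5676 ≈ 0.9376

c_gold ≈ 0.938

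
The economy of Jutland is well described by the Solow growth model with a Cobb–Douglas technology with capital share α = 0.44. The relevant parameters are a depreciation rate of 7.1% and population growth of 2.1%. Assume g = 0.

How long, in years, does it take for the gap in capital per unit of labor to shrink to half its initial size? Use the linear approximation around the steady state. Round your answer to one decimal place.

t_½ ≈ 13.5 years

Near the steady state the convergence rate is λ = (1 − α)(n + δ).
λ = (1 − 0.44) × 0.092 = 0.56 × 0.092 = 0.05152
Half-life = ln 2 / λ = 0.6931 / 0.05152 ≈ 13.45 years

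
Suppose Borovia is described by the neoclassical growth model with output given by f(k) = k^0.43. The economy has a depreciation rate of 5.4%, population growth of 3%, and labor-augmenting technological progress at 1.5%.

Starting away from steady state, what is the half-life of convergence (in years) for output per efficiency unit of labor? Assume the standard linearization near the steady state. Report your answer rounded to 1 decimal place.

t_½ ≈ 12.3 years

Near the steady state the convergence rate is λ = (1 − α)(n + g + δ).
λ = (1 − 0.43) × 0.099 = 0.57 × 0.099 = 0.05643
Half-life = ln 2 / λ = 0.6931 / 0.05643 ≈ 12.28 years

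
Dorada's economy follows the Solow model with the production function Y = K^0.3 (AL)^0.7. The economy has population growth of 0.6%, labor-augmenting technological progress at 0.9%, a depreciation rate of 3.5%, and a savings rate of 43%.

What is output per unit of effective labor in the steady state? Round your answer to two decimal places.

At the steady state, Δk = 0, so s·k^α = (n + g + δ)·k.
Dividing both sides by k: k^(1−α) = s / (n + g + δ).
k^0.7 = 0.43 / (0.006 + 0.009 + 0.035) = 0.43 / 0.050 = 8.6000
k* = 8.6000^(1/0.7) ≈ 21.6271
y* = (k*)^α = 21.6271^0.3 ≈ 2.5148

y* = 2.51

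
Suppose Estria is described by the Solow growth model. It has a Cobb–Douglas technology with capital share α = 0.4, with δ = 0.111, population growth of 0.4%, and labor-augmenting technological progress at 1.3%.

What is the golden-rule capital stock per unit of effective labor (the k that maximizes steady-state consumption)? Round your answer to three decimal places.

k_gold ≈ 6.680

The golden rule sets f'(k) = n + g + δ, i.e. α·k^(α−1) = n + g + δ.
So k^(1−α) = α / (n + g + δ) = 0.4 / 0.128 = 3.1250.
k_gold = 3.1250^(1/0.6) ≈ 6.6796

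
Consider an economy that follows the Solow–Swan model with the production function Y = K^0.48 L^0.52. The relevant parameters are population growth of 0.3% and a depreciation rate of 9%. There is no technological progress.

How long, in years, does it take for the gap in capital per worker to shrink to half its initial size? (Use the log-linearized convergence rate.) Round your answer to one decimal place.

Near the steady state the convergence rate is λ = (1 − α)(n + δ).
λ = (1 − 0.48) × 0.093 = 0.52 × 0.093 = 0.04836
Half-life = ln 2 / λ = 0.6931 / 0.04836 ≈ 14.33 years

t_½ ≈ 14.3 years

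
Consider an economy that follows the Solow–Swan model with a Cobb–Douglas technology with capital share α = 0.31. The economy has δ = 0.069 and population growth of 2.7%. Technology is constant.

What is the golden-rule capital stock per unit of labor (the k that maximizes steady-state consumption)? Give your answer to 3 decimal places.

k_gold ≈ 5.468

The golden rule sets f'(k) = n + δ, i.e. α·k^(α−1) = n + δ.
So k^(1−α) = α / (n + δ) = 0.31 / 0.096 = 3.2292.
k_gold = 3.2292^(1/0.69) ≈ 5.4679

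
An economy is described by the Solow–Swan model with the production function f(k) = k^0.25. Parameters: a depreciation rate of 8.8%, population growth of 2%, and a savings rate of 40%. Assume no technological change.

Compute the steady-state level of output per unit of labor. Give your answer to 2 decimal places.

y* ≈ 1.55

Steady state requires s·f(k) = (n + δ)·k, i.e. s·k^α = (n + δ)·k.
Rearranging, k^(1−α) = s / (n + δ).
k^0.75 = 0.40 / (0.020 + 0.088) = 0.40 / 0.108 = 3.7037
k* = 3.7037^(1/0.75) ≈ 5.7303
y* = (k*)^α = 5.7303^0.25 ≈ 1.5472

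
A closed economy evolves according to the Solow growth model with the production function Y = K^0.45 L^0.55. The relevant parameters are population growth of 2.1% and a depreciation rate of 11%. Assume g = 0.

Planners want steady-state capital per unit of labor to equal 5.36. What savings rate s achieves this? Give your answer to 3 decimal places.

Steady state requires s·f(k) = (n + δ)·k, i.e. s·k^α = (n + δ)·k.
So s / (n + δ) = (k*)^(1−α) = 5.36^0.55 = 2.5179.
Therefore s = 2.5179 × (n + δ) = 2.5179 × 0.131 = 0.3298.

s ≈ 0.330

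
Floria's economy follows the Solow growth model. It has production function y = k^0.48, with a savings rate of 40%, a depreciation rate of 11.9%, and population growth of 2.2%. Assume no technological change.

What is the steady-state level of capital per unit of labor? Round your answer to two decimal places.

k* = 7.43

At the steady state, Δk = 0, so s·k^α = (n + δ)·k.
Rearranging, k^(1−α) = s / (n + δ).
k^0.52 = 0.40 / (0.022 + 0.119) = 0.40 / 0.141 = 2.8369
k* = 2.8369^(1/0.52) ≈ 7.4277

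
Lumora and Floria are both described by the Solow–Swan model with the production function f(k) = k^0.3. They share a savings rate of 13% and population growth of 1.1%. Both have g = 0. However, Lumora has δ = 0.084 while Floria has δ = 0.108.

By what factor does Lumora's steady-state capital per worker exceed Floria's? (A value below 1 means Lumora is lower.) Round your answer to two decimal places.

Steady-state k* = [s/(n + δ)]^(1/(1−α)), so the ratio is [ (s_L/(n + δ)_L) / (s_F/(n + δ)_F) ]^1.4286.
s_L/(n + δ)_L = 0.13/0.095 = 1.3684; s_F/(n + δ)_F = 0.13/0.119 = 1.0924.
Ratio = (1.3684/1.0924)^1.4286 = 1.2527^1.4286 ≈ 1.3797

k*_L / k*_F ≈ 1.38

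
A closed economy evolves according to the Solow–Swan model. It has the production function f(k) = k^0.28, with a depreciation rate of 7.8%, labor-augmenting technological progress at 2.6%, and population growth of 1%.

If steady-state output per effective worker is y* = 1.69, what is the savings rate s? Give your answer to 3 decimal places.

At the steady state, Δk = 0, so s·k^α = (n + g + δ)·k.
Since y* = [s/(n + g + δ)]^(α/(1−α)), we have s/(n + g + δ) = (y*)^((1−α)/α) = 1.69^2.5714 = 3.8547.
Therefore s = 3.8547 × (n + g + δ) = 3.8547 × 0.114 = 0.4394.

s ≈ 0.439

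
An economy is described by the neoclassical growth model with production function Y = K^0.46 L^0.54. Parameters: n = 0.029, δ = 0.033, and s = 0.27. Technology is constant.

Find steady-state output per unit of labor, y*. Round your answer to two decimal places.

In steady state, investment equals break-even investment: s·k^α = (n + δ)·k.
Rearranging, k^(1−α) = s / (n + δ).
k^0.54 = 0.27 / (0.029 + 0.033) = 0.27 / 0.062 = 4.3548
k* = 4.3548^(1/0.54) ≈ 15.2502
y* = (k*)^α = 15.2502^0.46 ≈ 3.5019

y* = 3.50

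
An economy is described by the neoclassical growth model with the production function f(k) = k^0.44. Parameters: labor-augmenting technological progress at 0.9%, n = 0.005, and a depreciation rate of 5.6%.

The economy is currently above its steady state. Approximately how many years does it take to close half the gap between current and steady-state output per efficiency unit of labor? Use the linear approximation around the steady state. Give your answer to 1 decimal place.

about 17.7 years

Near the steady state the convergence rate is λ = (1 − α)(n + g + δ).
λ = (1 − 0.44) × 0.070 = 0.56 × 0.070 = 0.0392
Half-life = ln 2 / λ = 0.6931 / 0.0392 ≈ 17.68 years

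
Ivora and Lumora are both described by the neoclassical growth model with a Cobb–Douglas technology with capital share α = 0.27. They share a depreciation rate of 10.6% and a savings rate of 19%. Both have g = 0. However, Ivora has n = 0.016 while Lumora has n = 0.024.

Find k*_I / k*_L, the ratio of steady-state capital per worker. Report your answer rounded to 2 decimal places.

Steady-state k* = [s/(n + δ)]^(1/(1−α)), so the ratio is [ (s_I/(n + δ)_I) / (s_L/(n + δ)_L) ]^1.3699.
s_I/(n + δ)_I = 0.19/0.122 = 1.5574; s_L/(n + δ)_L = 0.19/0.130 = 1.4615.
Ratio = (1.5574/1.4615)^1.3699 = 1.0656^1.3699 ≈ 1.0909

k*_I / k*_L ≈ 1.09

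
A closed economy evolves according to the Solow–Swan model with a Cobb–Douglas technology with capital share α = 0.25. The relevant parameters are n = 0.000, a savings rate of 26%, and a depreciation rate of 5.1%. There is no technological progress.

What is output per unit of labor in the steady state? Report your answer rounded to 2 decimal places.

y* ≈ 1.72

In steady state, investment equals break-even investment: s·k^α = (n + δ)·k.
Rearranging, k^(1−α) = s / (n + δ).
k^0.75 = 0.26 / (0.000 + 0.051) = 0.26 / 0.051 = 5.0980
k* = 5.0980^(1/0.75) ≈ 8.7740
y* = (k*)^α = 8.7740^0.25 ≈ 1.7211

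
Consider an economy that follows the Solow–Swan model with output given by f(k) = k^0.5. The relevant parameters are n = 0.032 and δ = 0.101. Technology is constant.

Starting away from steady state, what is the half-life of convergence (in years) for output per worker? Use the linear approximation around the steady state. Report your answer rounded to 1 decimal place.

Near the steady state the convergence rate is λ = (1 − α)(n + δ).
λ = (1 − 0.5) × 0.133 = 0.5 × 0.133 = 0.0665
Half-life = ln 2 / λ = 0.6931 / 0.0665 ≈ 10.42 years

half-life ≈ 10.4 years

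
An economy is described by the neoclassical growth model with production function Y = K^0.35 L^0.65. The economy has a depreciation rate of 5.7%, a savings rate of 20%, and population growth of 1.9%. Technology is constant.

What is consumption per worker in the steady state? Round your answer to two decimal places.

c* ≈ 1.35

In steady state, investment equals break-even investment: s·k^α = (n + δ)·k.
Dividing both sides by k: k^(1−α) = s / (n + δ).
k^0.65 = 0.20 / (0.019 + 0.057) = 0.20 / 0.076 = 2.6316
k* = 2.6316^(1/0.65) ≈ 4.4309
y* = (k*)^α = 4.4309^0.35 ≈ 1.6837
c* = (1 − s)·y* = (1 − 0.20) × 1.6837 ≈ 1.3470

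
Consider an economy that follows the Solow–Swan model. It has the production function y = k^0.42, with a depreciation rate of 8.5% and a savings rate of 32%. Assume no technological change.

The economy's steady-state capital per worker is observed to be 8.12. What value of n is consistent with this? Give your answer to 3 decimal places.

In steady state, investment equals break-even investment: s·k^α = (n + δ)·k.
So s / (n + δ) = (k*)^(1−α) = 8.12^0.58 = 3.3693.
Therefore n + δ = s / 3.3693 = 0.32 / 3.3693 = 0.0950, so n = 0.0950 − 0.085 = 0.0100.

n ≈ 0.010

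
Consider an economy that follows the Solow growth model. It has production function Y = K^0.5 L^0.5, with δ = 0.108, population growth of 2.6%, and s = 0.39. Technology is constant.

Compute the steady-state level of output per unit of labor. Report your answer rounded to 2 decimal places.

At the steady state, Δk = 0, so s·k^α = (n + δ)·k.
Dividing both sides by k: k^(1−α) = s / (n + δ).
k^0.5 = 0.39 / (0.026 + 0.108) = 0.39 / 0.134 = 2.9104
k* = 2.9104^(1/0.5) ≈ 8.4704
y* = (k*)^α = 8.4704^0.5 ≈ 2.9104

y* ≈ 2.91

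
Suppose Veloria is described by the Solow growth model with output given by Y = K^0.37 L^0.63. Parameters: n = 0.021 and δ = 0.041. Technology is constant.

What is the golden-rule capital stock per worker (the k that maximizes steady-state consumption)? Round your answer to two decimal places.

The golden rule sets f'(k) = n + δ, i.e. α·k^(α−1) = n + δ.
So k^(1−α) = α / (n + δ) = 0.37 / 0.062 = 5.9677.
k_gold = 5.9677^(1/0.63) ≈ 17.0388

k_gold ≈ 17.04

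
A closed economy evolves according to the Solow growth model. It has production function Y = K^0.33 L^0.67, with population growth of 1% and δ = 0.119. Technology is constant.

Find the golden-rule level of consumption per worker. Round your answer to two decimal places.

c_gold ≈ 1.06

At the golden rule, f'(k) = n + δ, so α·k^(α−1) = n + δ and k_gold = (α/(n + δ))^(1/(1−α)).
k_gold = (0.33/0.129)^(1/0.67) = 2.5581^1.4925 ≈ 4.0627
c_gold = f(k_gold) − (n + δ)·k_gold = 1.5882 − 0.129×4.0627 ≈ 1.0641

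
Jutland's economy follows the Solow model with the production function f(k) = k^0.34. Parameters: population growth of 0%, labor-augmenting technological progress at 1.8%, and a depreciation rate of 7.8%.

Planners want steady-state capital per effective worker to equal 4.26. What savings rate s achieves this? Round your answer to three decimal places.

At the steady state, Δk = 0, so s·k^α = (n + g + δ)·k.
So s / (n + g + δ) = (k*)^(1−α) = 4.26^0.66 = 2.6026.
Therefore s = 2.6026 × (n + g + δ) = 2.6026 × 0.096 = 0.2498.

s ≈ 0.250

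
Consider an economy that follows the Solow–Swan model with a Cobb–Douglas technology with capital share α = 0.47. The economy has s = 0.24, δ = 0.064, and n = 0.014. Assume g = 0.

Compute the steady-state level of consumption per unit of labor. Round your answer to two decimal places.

Steady state requires s·f(k) = (n + δ)·k, i.e. s·k^α = (n + δ)·k.
Dividing both sides by k: k^(1−α) = s / (n + δ).
k^0.53 = 0.24 / (0.014 + 0.064) = 0.24 / 0.078 = 3.0769
k* = 3.0769^(1/0.53) ≈ 8.3362
y* = (k*)^α = 8.3362^0.47 ≈ 2.7093
c* = (1 − s)·y* = (1 − 0.24) × 2.7093 ≈ 2.0591

c* = 2.06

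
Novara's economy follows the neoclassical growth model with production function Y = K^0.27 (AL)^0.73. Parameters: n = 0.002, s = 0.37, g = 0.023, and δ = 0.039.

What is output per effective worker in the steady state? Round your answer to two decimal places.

y* ≈ 1.91

In steady state, investment equals break-even investment: s·k^α = (n + g + δ)·k.
Rearranging, k^(1−α) = s / (n + g + δ).
k^0.73 = 0.37 / (0.002 + 0.023 + 0.039) = 0.37 / 0.064 = 5.7813
k* = 5.7813^(1/0.73) ≈ 11.0629
y* = (k*)^α = 11.0629^0.27 ≈ 1.9136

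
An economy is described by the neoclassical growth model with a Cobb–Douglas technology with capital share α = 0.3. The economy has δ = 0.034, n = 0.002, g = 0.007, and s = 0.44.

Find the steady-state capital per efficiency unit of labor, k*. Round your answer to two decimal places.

k* ≈ 27.72

Steady state requires s·f(k) = (n + g + δ)·k, i.e. s·k^α = (n + g + δ)·k.
Rearranging, k^(1−α) = s / (n + g + δ).
k^0.7 = 0.44 / (0.002 + 0.007 + 0.034) = 0.44 / 0.043 = 10.2326
k* = 10.2326^(1/0.7) ≈ 27.7228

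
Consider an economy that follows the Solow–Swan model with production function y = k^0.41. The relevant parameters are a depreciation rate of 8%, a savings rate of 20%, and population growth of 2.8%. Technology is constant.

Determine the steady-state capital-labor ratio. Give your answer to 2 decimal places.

At the steady state, Δk = 0, so s·k^α = (n + δ)·k.
Dividing both sides by k: k^(1−α) = s / (n + δ).
k^0.59 = 0.20 / (0.028 + 0.080) = 0.20 / 0.108 = 1.8519
k* = 1.8519^(1/0.59) ≈ 2.8418

k* ≈ 2.84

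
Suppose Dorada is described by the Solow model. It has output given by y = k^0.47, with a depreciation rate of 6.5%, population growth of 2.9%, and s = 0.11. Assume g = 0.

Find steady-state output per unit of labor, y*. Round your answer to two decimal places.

In steady state, investment equals break-even investment: s·k^α = (n + δ)·k.
Rearranging, k^(1−α) = s / (n + δ).
k^0.53 = 0.11 / (0.029 + 0.065) = 0.11 / 0.094 = 1.1702
k* = 1.1702^(1/0.53) ≈ 1.3452
y* = (k*)^α = 1.3452^0.47 ≈ 1.1496

y* ≈ 1.15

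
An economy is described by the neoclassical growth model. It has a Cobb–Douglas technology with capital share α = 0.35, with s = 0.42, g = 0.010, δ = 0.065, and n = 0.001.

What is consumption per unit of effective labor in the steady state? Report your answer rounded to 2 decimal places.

c* ≈ 1.46

Steady state requires s·f(k) = (n + g + δ)·k, i.e. s·k^α = (n + g + δ)·k.
Dividing both sides by k: k^(1−α) = s / (n + g + δ).
k^0.65 = 0.42 / (0.001 + 0.010 + 0.065) = 0.42 / 0.076 = 5.5263
k* = 5.5263^(1/0.65) ≈ 13.8742
y* = (k*)^α = 13.8742^0.35 ≈ 2.5106
c* = (1 − s)·y* = (1 − 0.42) × 2.5106 ≈ 1.4561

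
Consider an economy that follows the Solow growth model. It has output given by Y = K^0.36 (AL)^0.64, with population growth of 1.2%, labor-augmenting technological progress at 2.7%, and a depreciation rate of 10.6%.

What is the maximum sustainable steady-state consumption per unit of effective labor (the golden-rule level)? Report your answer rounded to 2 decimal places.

c_gold ≈ 1.07

At the golden rule, f'(k) = n + g + δ, so α·k^(α−1) = n + g + δ and k_gold = (α/(n + g + δ))^(1/(1−α)).
k_gold = (0.36/0.145)^(1/0.64) = 2.4828^1.5625 ≈ 4.1409
c_gold = f(k_gold) − (n + g + δ)·k_gold = 1.6678 − 0.145×4.1409 ≈ 1.0674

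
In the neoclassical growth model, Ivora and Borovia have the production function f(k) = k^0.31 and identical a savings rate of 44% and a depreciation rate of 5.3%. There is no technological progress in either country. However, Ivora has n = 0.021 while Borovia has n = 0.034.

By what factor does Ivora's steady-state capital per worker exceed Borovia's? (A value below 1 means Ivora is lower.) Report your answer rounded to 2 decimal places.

ratio ≈ 1.26

Steady-state k* = [s/(n + δ)]^(1/(1−α)), so the ratio is [ (s_I/(n + δ)_I) / (s_B/(n + δ)_B) ]^1.4493.
s_I/(n + δ)_I = 0.44/0.074 = 5.9459; s_B/(n + δ)_B = 0.44/0.087 = 5.0575.
Ratio = (5.9459/5.0575)^1.4493 = 1.1757^1.4493 ≈ 1.2644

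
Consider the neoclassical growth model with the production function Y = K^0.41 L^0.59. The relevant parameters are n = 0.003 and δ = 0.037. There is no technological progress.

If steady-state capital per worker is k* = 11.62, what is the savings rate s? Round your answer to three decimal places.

At the steady state, Δk = 0, so s·k^α = (n + δ)·k.
So s / (n + δ) = (k*)^(1−α) = 11.62^0.59 = 4.2508.
Therefore s = 4.2508 × (n + δ) = 4.2508 × 0.040 = 0.1700.

s ≈ 0.170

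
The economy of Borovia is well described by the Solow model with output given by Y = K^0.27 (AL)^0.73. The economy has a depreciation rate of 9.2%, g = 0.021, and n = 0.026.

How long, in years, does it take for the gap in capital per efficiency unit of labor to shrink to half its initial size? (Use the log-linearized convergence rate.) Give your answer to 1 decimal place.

about 6.8 years

Near the steady state the convergence rate is λ = (1 − α)(n + g + δ).
λ = (1 − 0.27) × 0.139 = 0.73 × 0.139 = 0.10147
Half-life = ln 2 / λ = 0.6931 / 0.10147 ≈ 6.83 years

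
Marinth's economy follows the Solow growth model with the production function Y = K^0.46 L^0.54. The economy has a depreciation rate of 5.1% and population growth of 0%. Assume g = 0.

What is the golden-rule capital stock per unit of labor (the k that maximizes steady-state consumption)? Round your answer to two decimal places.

k_gold ≈ 58.73

The golden rule sets f'(k) = n + δ, i.e. α·k^(α−1) = n + δ.
So k^(1−α) = α / (n + δ) = 0.46 / 0.051 = 9.0196.
k_gold = 9.0196^(1/0.54) ≈ 58.7307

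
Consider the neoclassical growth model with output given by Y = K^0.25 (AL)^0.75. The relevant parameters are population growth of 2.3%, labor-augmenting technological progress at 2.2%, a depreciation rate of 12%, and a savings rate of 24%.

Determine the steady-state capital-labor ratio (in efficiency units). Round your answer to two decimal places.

k* ≈ 1.65

At the steady state, Δk = 0, so s·k^α = (n + g + δ)·k.
Rearranging, k^(1−α) = s / (n + g + δ).
k^0.75 = 0.24 / (0.023 + 0.022 + 0.120) = 0.24 / 0.165 = 1.4545
k* = 1.4545^(1/0.75) ≈ 1.6480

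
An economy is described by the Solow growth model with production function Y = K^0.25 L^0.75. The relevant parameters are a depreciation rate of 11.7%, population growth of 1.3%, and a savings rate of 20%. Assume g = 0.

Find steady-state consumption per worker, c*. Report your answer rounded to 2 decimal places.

At the steady state, Δk = 0, so s·k^α = (n + δ)·k.
Dividing both sides by k: k^(1−α) = s / (n + δ).
k^0.75 = 0.20 / (0.013 + 0.117) = 0.20 / 0.130 = 1.5385
k* = 1.5385^(1/0.75) ≈ 1.7761
y* = (k*)^α = 1.7761^0.25 ≈ 1.1544
c* = (1 − s)·y* = (1 − 0.20) × 1.1544 ≈ 0.9235

c* = 0.92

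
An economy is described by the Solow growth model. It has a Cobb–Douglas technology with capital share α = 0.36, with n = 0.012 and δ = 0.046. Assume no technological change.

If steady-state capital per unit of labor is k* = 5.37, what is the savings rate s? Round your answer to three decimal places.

s ≈ 0.170

Steady state requires s·f(k) = (n + δ)·k, i.e. s·k^α = (n + δ)·k.
So s / (n + δ) = (k*)^(1−α) = 5.37^0.64 = 2.9321.
Therefore s = 2.9321 × (n + δ) = 2.9321 × 0.058 = 0.1701.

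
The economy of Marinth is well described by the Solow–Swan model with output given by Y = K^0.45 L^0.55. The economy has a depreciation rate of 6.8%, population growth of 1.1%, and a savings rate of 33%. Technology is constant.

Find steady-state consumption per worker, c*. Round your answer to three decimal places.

c* ≈ 2.158

In steady state, investment equals break-even investment: s·k^α = (n + δ)·k.
Rearranging, k^(1−α) = s / (n + δ).
k^0.55 = 0.33 / (0.011 + 0.068) = 0.33 / 0.079 = 4.1772
k* = 4.1772^(1/0.55) ≈ 13.4550
y* = (k*)^α = 13.4550^0.45 ≈ 3.2211
c* = (1 − s)·y* = (1 − 0.33) × 3.2211 ≈ 2.1581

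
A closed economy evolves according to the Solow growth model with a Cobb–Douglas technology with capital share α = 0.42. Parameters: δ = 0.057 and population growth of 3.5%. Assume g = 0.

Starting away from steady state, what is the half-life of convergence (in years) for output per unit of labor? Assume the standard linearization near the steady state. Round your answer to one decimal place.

Near the steady state the convergence rate is λ = (1 − α)(n + δ).
λ = (1 − 0.42) × 0.092 = 0.58 × 0.092 = 0.05336
Half-life = ln 2 / λ = 0.6931 / 0.05336 ≈ 12.99 years

t_½ ≈ 13.0 years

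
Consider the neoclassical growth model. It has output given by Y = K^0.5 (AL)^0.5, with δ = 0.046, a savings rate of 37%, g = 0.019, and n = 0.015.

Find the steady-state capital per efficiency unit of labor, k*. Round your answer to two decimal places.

At the steady state, Δk = 0, so s·k^α = (n + g + δ)·k.
Dividing both sides by k: k^(1−α) = s / (n + g + δ).
k^0.5 = 0.37 / (0.015 + 0.019 + 0.046) = 0.37 / 0.080 = 4.6250
k* = 4.6250^(1/0.5) ≈ 21.3906

k* ≈ 21.39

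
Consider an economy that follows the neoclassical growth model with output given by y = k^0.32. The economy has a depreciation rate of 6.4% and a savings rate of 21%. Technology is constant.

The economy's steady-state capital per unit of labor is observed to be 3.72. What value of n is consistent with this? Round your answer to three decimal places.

n ≈ 0.022

At the steady state, Δk = 0, so s·k^α = (n + δ)·k.
So s / (n + δ) = (k*)^(1−α) = 3.72^0.68 = 2.4433.
Therefore n + δ = s / 2.4433 = 0.21 / 2.4433 = 0.0859, so n = 0.0859 − 0.064 = 0.0219.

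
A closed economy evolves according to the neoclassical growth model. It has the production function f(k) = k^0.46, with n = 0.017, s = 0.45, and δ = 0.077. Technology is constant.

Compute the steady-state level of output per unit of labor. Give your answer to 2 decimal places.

Steady state requires s·f(k) = (n + δ)·k, i.e. s·k^α = (n + δ)·k.
Rearranging, k^(1−α) = s / (n + δ).
k^0.54 = 0.45 / (0.017 + 0.077) = 0.45 / 0.094 = 4.7872
k* = 4.7872^(1/0.54) ≈ 18.1723
y* = (k*)^α = 18.1723^0.46 ≈ 3.7960

y* ≈ 3.80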